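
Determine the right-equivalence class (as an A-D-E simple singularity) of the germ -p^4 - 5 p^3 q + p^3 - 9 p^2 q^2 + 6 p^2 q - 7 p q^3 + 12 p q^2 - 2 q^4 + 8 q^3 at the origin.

The Hessian of f at 0 has rank 0. Corank 2; j^3 = (p + 2*q)^3 is a perfect cube, so E-series; the 4-jet and mu = 7 give E_7.

E_7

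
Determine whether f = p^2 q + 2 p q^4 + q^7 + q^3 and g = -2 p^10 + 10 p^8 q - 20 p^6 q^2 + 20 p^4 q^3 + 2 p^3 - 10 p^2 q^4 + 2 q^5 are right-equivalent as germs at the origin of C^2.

The Hessian of f at 0 has rank 0. Corank 2; j^3 = q*(p^2 + q^2) splits into three distinct lines over C (the quadratic factor has nonzero discriminant), so D_4. The Hessian of g at 0 has rank 0. Corank 2; j^3 = 2*p^3 is a perfect cube, so E-series; the 5-jet and mu = 8 give E_8. f is D_4 but g is E_8, hence not right-equivalent.

No.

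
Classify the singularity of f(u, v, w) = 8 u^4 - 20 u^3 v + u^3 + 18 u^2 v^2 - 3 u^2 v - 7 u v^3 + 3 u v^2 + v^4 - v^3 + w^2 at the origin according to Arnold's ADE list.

E7

The Hessian of f at 0 is [[0, 0, 0], [0, 0, 0], [0, 0, 2]] with rank 1, so corank 2. A Groebner basis of the Jacobian ideal J(f) in C{u,v,w} is {3*u^2/4 - 3*u*v/2 + v^4 + v^3/4 + 3*v^2/4, u^3 + 9*u^2/4 - 9*u*v/2 - v^3/4 + 9*v^2/4, u^2*v + 7*u^2/4 - 7*u*v/2 - 5*v^3/12 + 7*v^2/4, u^2 + u*v^2 - 2*u*v - 2*v^3/3 + v^2, w}; counting standard monomials gives mu = 7. Corank 2; j^3 = (u - v)^3 is a perfect cube, so E-series; the 4-jet and mu = 7 give E_7.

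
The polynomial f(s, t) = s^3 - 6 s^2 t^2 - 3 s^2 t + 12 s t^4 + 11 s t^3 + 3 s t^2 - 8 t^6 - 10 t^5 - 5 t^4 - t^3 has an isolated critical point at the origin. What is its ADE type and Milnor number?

The Hessian of f at 0 has rank 0. Corank 2; j^3 = (s - t)^3 is a perfect cube, so E-series; the 4-jet and mu = 7 give E_7.

Type E_{7}, Milnor number mu = 7.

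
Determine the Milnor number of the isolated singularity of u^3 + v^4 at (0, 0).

The Hessian of f at 0 has rank 0. Corank 2; j^3 = u^3 is a perfect cube, so E-series; the 4-jet and mu = 6 give E_6.

6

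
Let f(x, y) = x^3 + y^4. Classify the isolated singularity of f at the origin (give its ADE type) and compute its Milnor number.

Type E_{6}, Milnor number mu = 6.

The Hessian of f at 0 has rank 0. Corank 2; j^3 = x^3 is a perfect cube, so E-series; the 4-jet and mu = 6 give E_6.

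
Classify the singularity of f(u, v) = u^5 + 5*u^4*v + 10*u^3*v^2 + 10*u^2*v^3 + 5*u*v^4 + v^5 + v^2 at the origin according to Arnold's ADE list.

The Hessian of f at 0 has rank 1. Corank 1: A-series; mu = 4 gives A_4.

A_{4}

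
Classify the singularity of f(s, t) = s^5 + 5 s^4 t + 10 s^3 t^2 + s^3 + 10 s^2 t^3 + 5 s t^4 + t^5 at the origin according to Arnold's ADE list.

E8

The Hessian of f at 0 is [[0, 0], [0, 0]] with rank 0, so corank 2. A Groebner basis of the Jacobian ideal J(f) in C{s,t} is {t^5, s*t^3 + t^4/4, s^2}; counting standard monomials gives mu = 8. Corank 2; j^3 = s^3 is a perfect cube, so E-series; the 5-jet and mu = 8 give E_8.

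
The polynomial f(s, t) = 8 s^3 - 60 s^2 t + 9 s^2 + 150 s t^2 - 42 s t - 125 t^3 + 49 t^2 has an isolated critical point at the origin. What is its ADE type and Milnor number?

Type A_{2}, Milnor number mu = 2.

The Hessian of f at 0 is [[18, -42], [-42, 98]] with rank 1, so corank 1. A Groebner basis of the Jacobian ideal J(f) in C{s,t} is {t^2, s - 7*t/3}; counting standard monomials gives mu = 2. Corank 1: A-series; mu = 2 gives A_2.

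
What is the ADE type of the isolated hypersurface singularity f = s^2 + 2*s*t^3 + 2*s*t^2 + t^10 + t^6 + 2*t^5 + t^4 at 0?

A9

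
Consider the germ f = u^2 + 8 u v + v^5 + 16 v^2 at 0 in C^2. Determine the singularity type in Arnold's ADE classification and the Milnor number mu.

The Hessian of f at 0 is [[2, 8], [8, 32]] with rank 1, so corank 1. A Groebner basis of the Jacobian ideal J(f) in C{u,v} is {v^4, u + 4*v}; counting standard monomials gives mu = 4. Corank 1: A-series; mu = 4 gives A_4.

Type A4, Milnor number mu = 4.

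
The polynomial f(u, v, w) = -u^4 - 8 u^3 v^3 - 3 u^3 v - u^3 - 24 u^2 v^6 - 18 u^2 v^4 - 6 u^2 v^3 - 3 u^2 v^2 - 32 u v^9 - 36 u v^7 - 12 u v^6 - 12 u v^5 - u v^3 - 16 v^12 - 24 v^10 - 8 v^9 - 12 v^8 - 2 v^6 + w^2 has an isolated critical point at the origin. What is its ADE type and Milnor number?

The Hessian of f at 0 has rank 1. Corank 2; j^3 = -u^3 is a perfect cube, so E-series; the 4-jet and mu = 7 give E_7.

Type E_{7}, Milnor number mu = 7.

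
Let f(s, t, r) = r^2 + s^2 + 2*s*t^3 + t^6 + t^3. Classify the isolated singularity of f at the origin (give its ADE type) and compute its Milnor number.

Type A2, Milnor number mu = 2.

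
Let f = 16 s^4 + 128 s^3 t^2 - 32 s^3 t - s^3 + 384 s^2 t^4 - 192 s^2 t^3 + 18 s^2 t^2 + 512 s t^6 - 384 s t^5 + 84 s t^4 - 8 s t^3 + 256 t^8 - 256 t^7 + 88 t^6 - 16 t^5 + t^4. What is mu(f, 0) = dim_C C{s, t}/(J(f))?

The Hessian of f at 0 has rank 0. Corank 2; j^3 = -s^3 is a perfect cube, so E-series; the 4-jet and mu = 6 give E_6.

6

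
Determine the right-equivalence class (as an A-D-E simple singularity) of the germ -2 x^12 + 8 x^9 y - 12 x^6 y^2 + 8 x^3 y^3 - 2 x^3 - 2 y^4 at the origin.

E_{6}

The Hessian of f at 0 has rank 0. Corank 2; j^3 = -2*x^3 is a perfect cube, so E-series; the 4-jet and mu = 6 give E_6.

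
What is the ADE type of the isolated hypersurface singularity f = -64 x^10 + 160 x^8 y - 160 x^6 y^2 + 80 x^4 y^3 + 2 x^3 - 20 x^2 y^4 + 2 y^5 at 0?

The Hessian of f at 0 has rank 0. Corank 2; j^3 = 2*x^3 is a perfect cube, so E-series; the 5-jet and mu = 8 give E_8.

E_{8}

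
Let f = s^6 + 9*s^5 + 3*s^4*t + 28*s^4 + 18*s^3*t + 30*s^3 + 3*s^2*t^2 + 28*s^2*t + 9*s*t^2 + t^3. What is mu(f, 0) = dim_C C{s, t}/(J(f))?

4

The Hessian of f at 0 has rank 0. Corank 2; j^3 = (3*s + t)*(10*s^2 + 6*s*t + t^2) splits into three distinct lines over C (the quadratic factor has nonzero discriminant), so D_4.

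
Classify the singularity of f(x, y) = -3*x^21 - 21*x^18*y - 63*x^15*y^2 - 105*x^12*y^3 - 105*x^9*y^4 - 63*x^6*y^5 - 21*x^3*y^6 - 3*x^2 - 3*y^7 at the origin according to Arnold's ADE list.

A_{6}

The Hessian of f at 0 has rank 1. Corank 1: A-series; mu = 6 gives A_6.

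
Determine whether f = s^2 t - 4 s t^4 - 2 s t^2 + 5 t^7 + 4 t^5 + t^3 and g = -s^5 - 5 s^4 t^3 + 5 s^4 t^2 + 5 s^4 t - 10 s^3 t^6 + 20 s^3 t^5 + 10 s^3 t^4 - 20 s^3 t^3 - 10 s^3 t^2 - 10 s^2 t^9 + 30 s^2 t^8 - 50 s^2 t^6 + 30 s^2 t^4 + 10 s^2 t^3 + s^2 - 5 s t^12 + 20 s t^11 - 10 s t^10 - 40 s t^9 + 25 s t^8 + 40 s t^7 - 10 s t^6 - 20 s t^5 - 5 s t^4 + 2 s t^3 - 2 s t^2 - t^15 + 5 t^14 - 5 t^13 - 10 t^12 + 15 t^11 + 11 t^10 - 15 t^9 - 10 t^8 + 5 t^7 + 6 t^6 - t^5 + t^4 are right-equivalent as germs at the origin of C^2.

No.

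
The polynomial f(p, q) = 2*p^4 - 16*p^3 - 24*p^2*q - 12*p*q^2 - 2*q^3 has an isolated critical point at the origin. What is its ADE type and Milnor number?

Type E6, Milnor number mu = 6.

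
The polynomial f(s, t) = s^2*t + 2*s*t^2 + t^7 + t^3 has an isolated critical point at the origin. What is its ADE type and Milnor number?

The Hessian of f at 0 has rank 0. Corank 2; j^3 = t*(s + t)^2 has shape L^2 M (L != M), so D-series; mu = 8 gives D_8.

Type D_{8}, Milnor number mu = 8.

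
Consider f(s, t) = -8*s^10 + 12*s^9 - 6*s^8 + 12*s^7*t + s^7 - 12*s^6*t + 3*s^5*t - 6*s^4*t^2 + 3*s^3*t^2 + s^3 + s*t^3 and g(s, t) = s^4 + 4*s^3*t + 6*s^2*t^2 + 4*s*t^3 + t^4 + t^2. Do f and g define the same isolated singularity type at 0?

The Hessian of f at 0 is [[0, 0], [0, 0]] with rank 0, so corank 2. A Groebner basis of the Jacobian ideal J(f) in C{s,t} is {s^3, s*t^2, 3*s^2 + t^3}; counting standard monomials gives mu = 7. Corank 2; j^3 = s^3 is a perfect cube, so E-series; the 4-jet and mu = 7 give E_7. The Hessian of g at 0 is [[0, 0], [0, 2]] with rank 1, so corank 1. A Groebner basis of the Jacobian ideal J(g) in C{s,t} is {s^3, t}; counting standard monomials gives mu = 3. Corank 1: A-series; mu = 3 gives A_3. f is E_7 but g is A_3, hence not right-equivalent.

No.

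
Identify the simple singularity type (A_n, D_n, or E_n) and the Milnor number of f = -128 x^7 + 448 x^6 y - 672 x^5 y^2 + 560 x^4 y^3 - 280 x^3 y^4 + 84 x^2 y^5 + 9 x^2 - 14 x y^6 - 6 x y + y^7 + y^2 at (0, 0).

Type A_6, Milnor number mu = 6.

The Hessian of f at 0 has rank 1. Corank 1: A-series; mu = 6 gives A_6.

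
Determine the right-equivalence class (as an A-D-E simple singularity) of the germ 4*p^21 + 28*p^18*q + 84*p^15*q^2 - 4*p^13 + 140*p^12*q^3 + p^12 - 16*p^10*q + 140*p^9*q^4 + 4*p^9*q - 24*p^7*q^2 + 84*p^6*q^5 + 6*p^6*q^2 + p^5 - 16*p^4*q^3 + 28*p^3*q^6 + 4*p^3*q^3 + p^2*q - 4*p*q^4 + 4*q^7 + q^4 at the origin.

The Hessian of f at 0 has rank 0. Corank 2; j^3 = p^2*q has shape L^2 M (L != M), so D-series; mu = 5 gives D_5.

D_{5}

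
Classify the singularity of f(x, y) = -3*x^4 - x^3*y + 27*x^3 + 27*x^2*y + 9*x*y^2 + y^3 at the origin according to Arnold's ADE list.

E7

The Hessian of f at 0 has rank 0. Corank 2; j^3 = (3*x + y)^3 is a perfect cube, so E-series; the 4-jet and mu = 7 give E_7.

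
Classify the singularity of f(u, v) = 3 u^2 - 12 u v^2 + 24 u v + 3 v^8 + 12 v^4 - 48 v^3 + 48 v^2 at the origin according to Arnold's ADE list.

A_7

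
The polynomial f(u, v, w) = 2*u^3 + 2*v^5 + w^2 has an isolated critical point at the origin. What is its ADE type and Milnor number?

Type E8, Milnor number mu = 8.

The Hessian of f at 0 has rank 1. Corank 2; j^3 = 2*u^3 is a perfect cube, so E-series; the 5-jet and mu = 8 give E_8.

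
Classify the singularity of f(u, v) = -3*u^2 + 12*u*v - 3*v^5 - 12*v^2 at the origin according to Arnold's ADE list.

The Hessian of f at 0 has rank 1. Corank 1: A-series; mu = 4 gives A_4.

A_{4}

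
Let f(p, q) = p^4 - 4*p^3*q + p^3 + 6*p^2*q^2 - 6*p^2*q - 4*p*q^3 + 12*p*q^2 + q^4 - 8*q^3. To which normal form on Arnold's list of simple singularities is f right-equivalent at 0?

The Hessian of f at 0 has rank 0. Corank 2; j^3 = (p - 2*q)^3 is a perfect cube, so E-series; the 4-jet and mu = 6 give E_6.

E_{6}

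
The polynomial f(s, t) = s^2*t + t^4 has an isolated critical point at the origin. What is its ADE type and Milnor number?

The Hessian of f at 0 has rank 0. Corank 2; j^3 = s^2*t has shape L^2 M (L != M), so D-series; mu = 5 gives D_5.

Type D_{5}, Milnor number mu = 5.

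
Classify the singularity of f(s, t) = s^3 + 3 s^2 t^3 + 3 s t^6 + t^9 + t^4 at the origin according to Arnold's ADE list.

E6

The Hessian of f at 0 is [[0, 0], [0, 0]] with rank 0, so corank 2. A Groebner basis of the Jacobian ideal J(f) in C{s,t} is {t^3, s^2}; counting standard monomials gives mu = 6. Corank 2; j^3 = s^3 is a perfect cube, so E-series; the 4-jet and mu = 6 give E_6.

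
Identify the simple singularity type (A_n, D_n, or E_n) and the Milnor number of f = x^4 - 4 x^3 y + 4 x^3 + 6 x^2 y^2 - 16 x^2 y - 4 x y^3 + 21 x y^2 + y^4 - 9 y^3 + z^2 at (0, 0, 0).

Type D_{5}, Milnor number mu = 5.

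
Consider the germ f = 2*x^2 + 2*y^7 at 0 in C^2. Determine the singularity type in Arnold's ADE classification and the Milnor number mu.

Type A_{6}, Milnor number mu = 6.

The Hessian of f at 0 is [[4, 0], [0, 0]] with rank 1, so corank 1. A Groebner basis of the Jacobian ideal J(f) in C{x,y} is {y^6, x}; counting standard monomials gives mu = 6. Corank 1: A-series; mu = 6 gives A_6.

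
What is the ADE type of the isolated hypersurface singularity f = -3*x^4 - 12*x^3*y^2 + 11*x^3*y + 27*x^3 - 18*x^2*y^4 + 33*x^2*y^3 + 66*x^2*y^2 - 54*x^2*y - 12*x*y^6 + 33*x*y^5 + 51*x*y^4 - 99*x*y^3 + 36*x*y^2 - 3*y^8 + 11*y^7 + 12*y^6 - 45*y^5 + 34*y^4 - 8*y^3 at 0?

The Hessian of f at 0 is [[0, 0], [0, 0]] with rank 0, so corank 2. A Groebner basis of the Jacobian ideal J(f) in C{x,y} is {-19683*x^2/20006 + 13122*x*y/10003 + y^4 - 27*y^3/20006 - 4374*y^2/10003, x^3 + 13257*x^2/10003 - 17676*x*y/10003 - 8837*y^3/30009 + 5892*y^2/10003, x^2*y + 26487*x^2/20006 - 17658*x*y/10003 - 79697*y^3/180054 + 5886*y^2/10003, 2835*x^2/2858 + x*y^2 - 1890*x*y/1429 - 17113*y^3/25722 + 630*y^2/1429}; counting standard monomials gives mu = 7. Corank 2; j^3 = (3*x - 2*y)^3 is a perfect cube, so E-series; the 4-jet and mu = 7 give E_7.

E_{7}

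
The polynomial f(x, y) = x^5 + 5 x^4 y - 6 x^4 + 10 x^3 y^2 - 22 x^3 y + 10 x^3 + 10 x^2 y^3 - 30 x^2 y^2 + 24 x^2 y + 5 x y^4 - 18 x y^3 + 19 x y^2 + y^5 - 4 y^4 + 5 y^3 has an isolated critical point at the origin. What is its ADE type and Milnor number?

The Hessian of f at 0 is [[0, 0], [0, 0]] with rank 0, so corank 2. A Groebner basis of the Jacobian ideal J(f) in C{x,y} is {y^3, x^2 - y^2/6, x*y + y^2/2}; counting standard monomials gives mu = 4. Corank 2; j^3 = (x + y)*(10*x^2 + 14*x*y + 5*y^2) splits into three distinct lines over C (the quadratic factor has nonzero discriminant), so D_4.

Type D_4, Milnor number mu = 4.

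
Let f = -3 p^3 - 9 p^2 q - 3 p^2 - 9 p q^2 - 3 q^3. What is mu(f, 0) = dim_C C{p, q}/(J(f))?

The Hessian of f at 0 has rank 1. Corank 1: A-series; mu = 2 gives A_2.

2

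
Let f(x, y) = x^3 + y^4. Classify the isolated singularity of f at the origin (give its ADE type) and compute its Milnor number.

Type E_6, Milnor number mu = 6.

The Hessian of f at 0 has rank 0. Corank 2; j^3 = x^3 is a perfect cube, so E-series; the 4-jet and mu = 6 give E_6.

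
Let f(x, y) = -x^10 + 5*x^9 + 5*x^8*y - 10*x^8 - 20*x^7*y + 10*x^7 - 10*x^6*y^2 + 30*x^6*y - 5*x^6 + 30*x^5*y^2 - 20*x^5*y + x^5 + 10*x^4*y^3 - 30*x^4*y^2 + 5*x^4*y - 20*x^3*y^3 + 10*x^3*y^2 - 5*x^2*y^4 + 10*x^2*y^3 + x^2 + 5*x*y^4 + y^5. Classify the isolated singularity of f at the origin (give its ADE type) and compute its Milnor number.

Type A_{4}, Milnor number mu = 4.

The Hessian of f at 0 is [[2, 0], [0, 0]] with rank 1, so corank 1. A Groebner basis of the Jacobian ideal J(f) in C{x,y} is {y^4, x}; counting standard monomials gives mu = 4. Corank 1: A-series; mu = 4 gives A_4.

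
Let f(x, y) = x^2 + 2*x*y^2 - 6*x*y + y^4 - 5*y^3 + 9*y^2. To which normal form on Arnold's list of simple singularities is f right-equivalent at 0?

The Hessian of f at 0 has rank 1. Corank 1: A-series; mu = 2 gives A_2.

A_2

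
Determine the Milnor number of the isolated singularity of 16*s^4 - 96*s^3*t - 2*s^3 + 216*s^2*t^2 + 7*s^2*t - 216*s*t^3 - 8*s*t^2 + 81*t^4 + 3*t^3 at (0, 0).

5

The Hessian of f at 0 is [[0, 0], [0, 0]] with rank 0, so corank 2. A Groebner basis of the Jacobian ideal J(f) in C{s,t} is {s*t^2 + s*t/8 - t^2/8, s*t/8 + t^3 - t^2/8, s^2 - 5*s*t/2 + 3*t^2/2}; counting standard monomials gives mu = 5. Corank 2; j^3 = -(s - t)^2*(2*s - 3*t) has shape L^2 M (L != M), so D-series; mu = 5 gives D_5.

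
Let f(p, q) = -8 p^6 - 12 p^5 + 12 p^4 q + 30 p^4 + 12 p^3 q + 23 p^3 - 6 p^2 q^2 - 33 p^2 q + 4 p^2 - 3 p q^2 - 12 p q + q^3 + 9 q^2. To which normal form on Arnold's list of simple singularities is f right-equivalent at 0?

A2

The Hessian of f at 0 has rank 1. Corank 1: A-series; mu = 2 gives A_2.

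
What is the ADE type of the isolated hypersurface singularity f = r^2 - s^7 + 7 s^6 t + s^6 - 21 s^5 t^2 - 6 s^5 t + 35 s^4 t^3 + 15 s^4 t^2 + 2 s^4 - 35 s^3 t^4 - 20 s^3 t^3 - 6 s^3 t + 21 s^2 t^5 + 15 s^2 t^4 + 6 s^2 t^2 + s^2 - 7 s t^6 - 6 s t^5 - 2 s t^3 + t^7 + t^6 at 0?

A6

The Hessian of f at 0 is [[2, 0, 0], [0, 0, 0], [0, 0, 2]] with rank 2, so corank 1. A Groebner basis of the Jacobian ideal J(f) in C{s,t,r} is {-s*t + t^4, s*t^2 + s/3 - t^3/3, s^2, r}; counting standard monomials gives mu = 6. Corank 1: A-series; mu = 6 gives A_6.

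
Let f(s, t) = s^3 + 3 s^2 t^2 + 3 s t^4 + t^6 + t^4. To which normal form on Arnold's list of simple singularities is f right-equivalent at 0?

The Hessian of f at 0 is [[0, 0], [0, 0]] with rank 0, so corank 2. A Groebner basis of the Jacobian ideal J(f) in C{s,t} is {s^3, s^2*t, s^2/2 + s*t^2, t^3}; counting standard monomials gives mu = 6. Corank 2; j^3 = s^3 is a perfect cube, so E-series; the 4-jet and mu = 6 give E_6.

E_{6}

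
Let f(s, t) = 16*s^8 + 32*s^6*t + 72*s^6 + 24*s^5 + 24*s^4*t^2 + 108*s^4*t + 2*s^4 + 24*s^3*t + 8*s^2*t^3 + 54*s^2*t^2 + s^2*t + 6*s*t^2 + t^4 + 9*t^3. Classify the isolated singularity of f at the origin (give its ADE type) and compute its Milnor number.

Type D5, Milnor number mu = 5.

The Hessian of f at 0 is [[0, 0], [0, 0]] with rank 0, so corank 2. A Groebner basis of the Jacobian ideal J(f) in C{s,t} is {s*t^2 - s*t/18 - t^2/6, s*t/54 + t^3 + t^2/18, s^2 + 160*s*t/27 + 79*t^2/9}; counting standard monomials gives mu = 5. Corank 2; j^3 = t*(s + 3*t)^2 has shape L^2 M (L != M), so D-series; mu = 5 gives D_5.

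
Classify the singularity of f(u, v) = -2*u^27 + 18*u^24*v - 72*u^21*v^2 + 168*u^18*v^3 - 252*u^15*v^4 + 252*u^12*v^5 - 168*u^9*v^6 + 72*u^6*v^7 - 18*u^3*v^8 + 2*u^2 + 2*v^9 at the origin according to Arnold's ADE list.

The Hessian of f at 0 is [[4, 0], [0, 0]] with rank 1, so corank 1. A Groebner basis of the Jacobian ideal J(f) in C{u,v} is {v^8, u}; counting standard monomials gives mu = 8. Corank 1: A-series; mu = 8 gives A_8.

A8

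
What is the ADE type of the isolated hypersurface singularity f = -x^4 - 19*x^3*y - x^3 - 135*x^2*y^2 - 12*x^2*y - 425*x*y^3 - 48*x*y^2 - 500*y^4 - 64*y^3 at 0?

E7

The Hessian of f at 0 is [[0, 0], [0, 0]] with rank 0, so corank 2. A Groebner basis of the Jacobian ideal J(f) in C{x,y} is {3*x^2 + 24*x*y + y^4 + y^3 + 48*y^2, x^3 + 108*x^2 + 864*x*y + 100*y^3 + 1728*y^2, x^2*y - 17*x^2 - 136*x*y - 65*y^3/3 - 272*y^2, 2*x^2 + x*y^2 + 16*x*y + 14*y^3/3 + 32*y^2}; counting standard monomials gives mu = 7. Corank 2; j^3 = -(x + 4*y)^3 is a perfect cube, so E-series; the 4-jet and mu = 7 give E_7.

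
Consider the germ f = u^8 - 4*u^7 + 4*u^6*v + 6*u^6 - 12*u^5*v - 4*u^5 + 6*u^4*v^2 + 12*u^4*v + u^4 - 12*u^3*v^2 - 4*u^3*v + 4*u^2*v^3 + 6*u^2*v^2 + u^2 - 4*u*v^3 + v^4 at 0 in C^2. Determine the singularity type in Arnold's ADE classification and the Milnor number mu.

The Hessian of f at 0 has rank 1. Corank 1: A-series; mu = 3 gives A_3.

Type A3, Milnor number mu = 3.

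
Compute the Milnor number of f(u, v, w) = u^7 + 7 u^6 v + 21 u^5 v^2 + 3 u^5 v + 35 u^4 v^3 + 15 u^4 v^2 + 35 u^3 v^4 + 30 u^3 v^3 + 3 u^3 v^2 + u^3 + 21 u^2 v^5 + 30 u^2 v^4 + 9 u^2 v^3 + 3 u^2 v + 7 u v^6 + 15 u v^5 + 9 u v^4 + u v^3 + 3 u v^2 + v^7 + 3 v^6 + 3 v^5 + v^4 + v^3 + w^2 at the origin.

7

The Hessian of f at 0 has rank 1. Corank 2; j^3 = (u + v)^3 is a perfect cube, so E-series; the 4-jet and mu = 7 give E_7.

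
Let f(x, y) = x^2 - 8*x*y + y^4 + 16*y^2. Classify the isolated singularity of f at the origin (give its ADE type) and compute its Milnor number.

Type A3, Milnor number mu = 3.

The Hessian of f at 0 has rank 1. Corank 1: A-series; mu = 3 gives A_3.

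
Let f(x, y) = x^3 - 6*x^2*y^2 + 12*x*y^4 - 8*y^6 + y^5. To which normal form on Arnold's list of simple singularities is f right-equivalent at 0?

E_8

The Hessian of f at 0 has rank 0. Corank 2; j^3 = x^3 is a perfect cube, so E-series; the 5-jet and mu = 8 give E_8.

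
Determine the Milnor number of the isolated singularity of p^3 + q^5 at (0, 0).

The Hessian of f at 0 has rank 0. Corank 2; j^3 = p^3 is a perfect cube, so E-series; the 5-jet and mu = 8 give E_8.

8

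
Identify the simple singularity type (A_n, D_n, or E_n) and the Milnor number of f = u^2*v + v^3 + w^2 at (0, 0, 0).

Type D_4, Milnor number mu = 4.

The Hessian of f at 0 is [[0, 0, 0], [0, 0, 0], [0, 0, 2]] with rank 1, so corank 2. A Groebner basis of the Jacobian ideal J(f) in C{u,v,w} is {v^3, u^2 + 3*v^2, u*v, w}; counting standard monomials gives mu = 4. Corank 2; j^3 = v*(u^2 + v^2) splits into three distinct lines over C (the quadratic factor has nonzero discriminant), so D_4.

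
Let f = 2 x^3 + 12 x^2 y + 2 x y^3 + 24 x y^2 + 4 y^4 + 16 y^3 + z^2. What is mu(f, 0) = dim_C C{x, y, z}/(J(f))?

7

The Hessian of f at 0 has rank 1. Corank 2; j^3 = 2*(x + 2*y)^3 is a perfect cube, so E-series; the 4-jet and mu = 7 give E_7.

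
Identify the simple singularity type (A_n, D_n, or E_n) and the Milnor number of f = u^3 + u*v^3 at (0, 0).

Type E7, Milnor number mu = 7.

The Hessian of f at 0 is [[0, 0], [0, 0]] with rank 0, so corank 2. A Groebner basis of the Jacobian ideal J(f) in C{u,v} is {u^3, u*v^2, 3*u^2 + v^3}; counting standard monomials gives mu = 7. Corank 2; j^3 = u^3 is a perfect cube, so E-series; the 4-jet and mu = 7 give E_7.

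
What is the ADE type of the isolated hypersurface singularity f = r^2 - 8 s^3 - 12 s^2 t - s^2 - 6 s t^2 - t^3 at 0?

The Hessian of f at 0 is [[-2, 0, 0], [0, 0, 0], [0, 0, 2]] with rank 2, so corank 1. A Groebner basis of the Jacobian ideal J(f) in C{s,t,r} is {t^2, s, r}; counting standard monomials gives mu = 2. Corank 1: A-series; mu = 2 gives A_2.

A2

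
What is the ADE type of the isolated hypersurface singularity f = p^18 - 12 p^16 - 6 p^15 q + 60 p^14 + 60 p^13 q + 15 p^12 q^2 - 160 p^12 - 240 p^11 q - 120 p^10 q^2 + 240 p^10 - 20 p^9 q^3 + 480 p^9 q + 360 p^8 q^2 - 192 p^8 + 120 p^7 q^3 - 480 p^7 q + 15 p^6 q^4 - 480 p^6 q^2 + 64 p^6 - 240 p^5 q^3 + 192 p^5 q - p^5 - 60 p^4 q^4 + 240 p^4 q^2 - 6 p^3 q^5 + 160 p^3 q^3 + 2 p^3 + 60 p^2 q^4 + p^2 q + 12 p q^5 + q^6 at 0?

The Hessian of f at 0 is [[0, 0], [0, 0]] with rank 0, so corank 2. A Groebner basis of the Jacobian ideal J(f) in C{p,q} is {-p*q/12 + q^5, p*q^2, p^2 + p*q/2}; counting standard monomials gives mu = 7. Corank 2; j^3 = p^2*(2*p + q) has shape L^2 M (L != M), so D-series; mu = 7 gives D_7.

D_7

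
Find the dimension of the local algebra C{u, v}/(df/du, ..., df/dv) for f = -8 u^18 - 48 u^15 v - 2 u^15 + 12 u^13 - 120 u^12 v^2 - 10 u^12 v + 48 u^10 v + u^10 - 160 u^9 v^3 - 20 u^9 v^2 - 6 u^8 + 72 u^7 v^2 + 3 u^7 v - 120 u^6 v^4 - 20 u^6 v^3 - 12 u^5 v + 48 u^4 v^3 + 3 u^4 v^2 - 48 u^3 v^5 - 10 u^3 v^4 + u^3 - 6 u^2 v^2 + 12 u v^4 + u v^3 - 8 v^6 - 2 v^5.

7

The Hessian of f at 0 is [[0, 0], [0, 0]] with rank 0, so corank 2. A Groebner basis of the Jacobian ideal J(f) in C{u,v} is {-u^2/4 + v^4 - v^3/12, u^3, u^2*v + u^2/12 + v^3/36, -u^2/2 + u*v^2 - v^3/6}; counting standard monomials gives mu = 7. Corank 2; j^3 = u^3 is a perfect cube, so E-series; the 4-jet and mu = 7 give E_7.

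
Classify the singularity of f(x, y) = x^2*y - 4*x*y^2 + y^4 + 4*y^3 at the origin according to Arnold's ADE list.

D5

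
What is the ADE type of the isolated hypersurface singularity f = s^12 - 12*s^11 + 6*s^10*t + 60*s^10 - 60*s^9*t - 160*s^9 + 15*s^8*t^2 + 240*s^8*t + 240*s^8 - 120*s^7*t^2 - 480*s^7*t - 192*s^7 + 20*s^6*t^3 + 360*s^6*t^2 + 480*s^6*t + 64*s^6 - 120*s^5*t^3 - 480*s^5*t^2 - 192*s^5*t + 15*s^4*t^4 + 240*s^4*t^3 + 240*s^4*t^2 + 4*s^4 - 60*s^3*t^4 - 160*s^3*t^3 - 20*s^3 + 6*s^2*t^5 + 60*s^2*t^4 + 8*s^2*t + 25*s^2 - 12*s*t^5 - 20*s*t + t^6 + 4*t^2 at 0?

A_5

The Hessian of f at 0 has rank 1. Corank 1: A-series; mu = 5 gives A_5.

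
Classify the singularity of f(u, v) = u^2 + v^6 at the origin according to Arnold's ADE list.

A5

The Hessian of f at 0 is [[2, 0], [0, 0]] with rank 1, so corank 1. A Groebner basis of the Jacobian ideal J(f) in C{u,v} is {v^5, u}; counting standard monomials gives mu = 5. Corank 1: A-series; mu = 5 gives A_5.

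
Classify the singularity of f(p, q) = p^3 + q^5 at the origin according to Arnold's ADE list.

E_8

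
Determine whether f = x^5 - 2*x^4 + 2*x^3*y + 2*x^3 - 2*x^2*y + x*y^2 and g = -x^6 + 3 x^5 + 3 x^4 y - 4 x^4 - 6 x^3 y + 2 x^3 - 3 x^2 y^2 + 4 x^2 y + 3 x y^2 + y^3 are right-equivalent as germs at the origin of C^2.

Yes.

The Hessian of f at 0 has rank 0. Corank 2; j^3 = x*(2*x^2 - 2*x*y + y^2) splits into three distinct lines over C (the quadratic factor has nonzero discriminant), so D_4. The Hessian of g at 0 has rank 0. Corank 2; j^3 = (x + y)*(2*x^2 + 2*x*y + y^2) splits into three distinct lines over C (the quadratic factor has nonzero discriminant), so D_4. Both have type D_4, hence right-equivalent.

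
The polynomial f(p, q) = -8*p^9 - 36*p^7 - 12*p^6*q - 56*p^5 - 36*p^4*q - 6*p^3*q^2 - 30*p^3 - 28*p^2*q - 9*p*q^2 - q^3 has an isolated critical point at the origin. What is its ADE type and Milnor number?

The Hessian of f at 0 is [[0, 0], [0, 0]] with rank 0, so corank 2. A Groebner basis of the Jacobian ideal J(f) in C{p,q} is {q^3, p^2 - 3*q^2/26, p*q + 9*q^2/26}; counting standard monomials gives mu = 4. Corank 2; j^3 = -(3*p + q)*(10*p^2 + 6*p*q + q^2) splits into three distinct lines over C (the quadratic factor has nonzero discriminant), so D_4.

Type D_{4}, Milnor number mu = 4.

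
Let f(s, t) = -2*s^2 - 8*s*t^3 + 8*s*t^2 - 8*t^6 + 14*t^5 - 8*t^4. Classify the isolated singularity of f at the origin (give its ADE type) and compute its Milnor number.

Type A_4, Milnor number mu = 4.

The Hessian of f at 0 has rank 1. Corank 1: A-series; mu = 4 gives A_4.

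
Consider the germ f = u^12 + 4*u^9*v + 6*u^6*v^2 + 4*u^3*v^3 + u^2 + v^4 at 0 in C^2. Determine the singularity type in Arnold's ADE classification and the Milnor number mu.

Type A_3, Milnor number mu = 3.

The Hessian of f at 0 is [[2, 0], [0, 0]] with rank 1, so corank 1. A Groebner basis of the Jacobian ideal J(f) in C{u,v} is {v^3, u}; counting standard monomials gives mu = 3. Corank 1: A-series; mu = 3 gives A_3.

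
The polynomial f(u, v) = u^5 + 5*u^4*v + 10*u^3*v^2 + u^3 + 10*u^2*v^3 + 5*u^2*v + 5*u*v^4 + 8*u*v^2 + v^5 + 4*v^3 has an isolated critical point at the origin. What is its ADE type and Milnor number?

Type D_6, Milnor number mu = 6.

The Hessian of f at 0 has rank 0. Corank 2; j^3 = (u + v)*(u + 2*v)^2 has shape L^2 M (L != M), so D-series; mu = 6 gives D_6.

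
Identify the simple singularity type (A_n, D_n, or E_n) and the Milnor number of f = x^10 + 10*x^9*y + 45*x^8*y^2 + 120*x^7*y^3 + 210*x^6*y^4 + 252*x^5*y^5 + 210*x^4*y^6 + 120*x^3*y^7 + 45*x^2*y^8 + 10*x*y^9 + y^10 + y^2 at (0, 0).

The Hessian of f at 0 is [[0, 0], [0, 2]] with rank 1, so corank 1. A Groebner basis of the Jacobian ideal J(f) in C{x,y} is {x^9, y}; counting standard monomials gives mu = 9. Corank 1: A-series; mu = 9 gives A_9.

Type A_9, Milnor number mu = 9.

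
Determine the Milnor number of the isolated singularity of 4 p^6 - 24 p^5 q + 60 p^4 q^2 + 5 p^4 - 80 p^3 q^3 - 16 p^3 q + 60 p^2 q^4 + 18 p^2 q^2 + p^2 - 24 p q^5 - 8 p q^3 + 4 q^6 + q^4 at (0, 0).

3

The Hessian of f at 0 is [[2, 0], [0, 0]] with rank 1, so corank 1. A Groebner basis of the Jacobian ideal J(f) in C{p,q} is {q^3, p}; counting standard monomials gives mu = 3. Corank 1: A-series; mu = 3 gives A_3.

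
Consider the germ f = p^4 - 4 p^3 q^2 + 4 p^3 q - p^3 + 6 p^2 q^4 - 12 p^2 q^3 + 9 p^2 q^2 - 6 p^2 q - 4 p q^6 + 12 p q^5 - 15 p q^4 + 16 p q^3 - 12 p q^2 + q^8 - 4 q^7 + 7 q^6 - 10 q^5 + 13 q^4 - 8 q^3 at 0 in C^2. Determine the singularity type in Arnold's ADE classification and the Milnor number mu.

Type E_6, Milnor number mu = 6.

The Hessian of f at 0 has rank 0. Corank 2; j^3 = -(p + 2*q)^3 is a perfect cube, so E-series; the 4-jet and mu = 6 give E_6.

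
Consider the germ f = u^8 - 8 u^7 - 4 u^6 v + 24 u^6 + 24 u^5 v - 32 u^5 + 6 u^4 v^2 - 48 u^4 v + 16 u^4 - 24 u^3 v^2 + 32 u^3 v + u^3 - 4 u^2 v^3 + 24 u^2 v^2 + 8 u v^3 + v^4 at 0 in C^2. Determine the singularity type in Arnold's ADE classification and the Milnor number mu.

Type E_6, Milnor number mu = 6.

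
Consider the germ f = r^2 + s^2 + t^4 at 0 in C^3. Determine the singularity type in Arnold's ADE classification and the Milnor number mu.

The Hessian of f at 0 is [[2, 0, 0], [0, 0, 0], [0, 0, 2]] with rank 2, so corank 1. A Groebner basis of the Jacobian ideal J(f) in C{s,t,r} is {t^3, s, r}; counting standard monomials gives mu = 3. Corank 1: A-series; mu = 3 gives A_3.

Type A_{3}, Milnor number mu = 3.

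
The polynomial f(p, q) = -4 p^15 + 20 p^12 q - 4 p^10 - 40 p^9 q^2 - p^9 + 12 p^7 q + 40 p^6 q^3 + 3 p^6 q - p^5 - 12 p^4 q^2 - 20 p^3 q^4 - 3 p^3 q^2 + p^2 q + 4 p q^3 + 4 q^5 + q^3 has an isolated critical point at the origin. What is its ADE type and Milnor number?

Type D4, Milnor number mu = 4.

The Hessian of f at 0 has rank 0. Corank 2; j^3 = q*(p^2 + q^2) splits into three distinct lines over C (the quadratic factor has nonzero discriminant), so D_4.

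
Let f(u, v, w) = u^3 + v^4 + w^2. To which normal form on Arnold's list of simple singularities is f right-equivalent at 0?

The Hessian of f at 0 is [[0, 0, 0], [0, 0, 0], [0, 0, 2]] with rank 1, so corank 2. A Groebner basis of the Jacobian ideal J(f) in C{u,v,w} is {v^3, u^2, w}; counting standard monomials gives mu = 6. Corank 2; j^3 = u^3 is a perfect cube, so E-series; the 4-jet and mu = 6 give E_6.

E_6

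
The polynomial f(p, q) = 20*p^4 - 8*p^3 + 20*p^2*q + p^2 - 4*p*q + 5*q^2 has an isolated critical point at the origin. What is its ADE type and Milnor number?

The Hessian of f at 0 has rank 2. Corank 0: nondegenerate Morse point, so A_1.

Type A_{1}, Milnor number mu = 1.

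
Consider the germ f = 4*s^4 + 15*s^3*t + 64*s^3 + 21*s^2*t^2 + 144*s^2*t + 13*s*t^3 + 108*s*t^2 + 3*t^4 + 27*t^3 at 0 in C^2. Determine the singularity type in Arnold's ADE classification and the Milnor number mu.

Type E_{7}, Milnor number mu = 7.

The Hessian of f at 0 has rank 0. Corank 2; j^3 = (4*s + 3*t)^3 is a perfect cube, so E-series; the 4-jet and mu = 7 give E_7.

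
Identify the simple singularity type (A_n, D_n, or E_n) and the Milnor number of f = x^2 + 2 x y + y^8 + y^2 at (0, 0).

Type A_{7}, Milnor number mu = 7.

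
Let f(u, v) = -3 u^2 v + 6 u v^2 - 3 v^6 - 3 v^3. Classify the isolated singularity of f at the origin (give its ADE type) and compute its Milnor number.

Type D7, Milnor number mu = 7.

The Hessian of f at 0 is [[0, 0], [0, 0]] with rank 0, so corank 2. A Groebner basis of the Jacobian ideal J(f) in C{u,v} is {u^2/6 + v^5 - v^2/6, u^3 - v^3, u*v - v^2}; counting standard monomials gives mu = 7. Corank 2; j^3 = -3*v*(u - v)^2 has shape L^2 M (L != M), so D-series; mu = 7 gives D_7.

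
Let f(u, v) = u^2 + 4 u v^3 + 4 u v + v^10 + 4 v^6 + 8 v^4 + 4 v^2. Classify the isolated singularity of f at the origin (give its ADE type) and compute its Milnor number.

Type A_9, Milnor number mu = 9.

The Hessian of f at 0 is [[2, 4], [4, 8]] with rank 1, so corank 1. A Groebner basis of the Jacobian ideal J(f) in C{u,v} is {u^3 + 6*u^2*v + 12*u*v^2 - 4*u - 8*v, u/2 + v^3 + v}; counting standard monomials gives mu = 9. Corank 1: A-series; mu = 9 gives A_9.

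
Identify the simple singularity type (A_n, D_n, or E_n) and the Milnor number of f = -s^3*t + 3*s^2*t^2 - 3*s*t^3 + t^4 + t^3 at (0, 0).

The Hessian of f at 0 has rank 0. Corank 2; j^3 = t^3 is a perfect cube, so E-series; the 4-jet and mu = 7 give E_7.

Type E_{7}, Milnor number mu = 7.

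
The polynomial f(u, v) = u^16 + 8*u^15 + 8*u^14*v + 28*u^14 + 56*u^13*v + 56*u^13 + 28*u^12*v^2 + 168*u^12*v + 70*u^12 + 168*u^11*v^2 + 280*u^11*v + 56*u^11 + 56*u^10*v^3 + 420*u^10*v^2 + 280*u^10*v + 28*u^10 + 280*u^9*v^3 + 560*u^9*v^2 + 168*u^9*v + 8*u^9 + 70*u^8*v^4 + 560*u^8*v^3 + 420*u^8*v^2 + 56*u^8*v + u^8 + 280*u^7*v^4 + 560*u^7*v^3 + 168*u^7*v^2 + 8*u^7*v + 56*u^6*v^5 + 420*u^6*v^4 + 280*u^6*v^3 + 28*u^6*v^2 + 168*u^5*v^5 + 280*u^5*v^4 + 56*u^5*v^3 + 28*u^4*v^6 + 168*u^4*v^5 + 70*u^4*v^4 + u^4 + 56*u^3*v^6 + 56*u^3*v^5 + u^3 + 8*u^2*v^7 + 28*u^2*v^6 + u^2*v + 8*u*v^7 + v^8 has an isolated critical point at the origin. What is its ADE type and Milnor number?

Type D_{9}, Milnor number mu = 9.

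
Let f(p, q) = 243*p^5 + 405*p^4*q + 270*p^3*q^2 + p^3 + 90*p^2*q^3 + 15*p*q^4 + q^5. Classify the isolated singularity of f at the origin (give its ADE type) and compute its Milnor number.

The Hessian of f at 0 has rank 0. Corank 2; j^3 = p^3 is a perfect cube, so E-series; the 5-jet and mu = 8 give E_8.

Type E_{8}, Milnor number mu = 8.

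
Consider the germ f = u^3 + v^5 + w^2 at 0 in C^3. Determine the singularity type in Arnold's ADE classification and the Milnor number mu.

Type E_8, Milnor number mu = 8.

The Hessian of f at 0 is [[0, 0, 0], [0, 0, 0], [0, 0, 2]] with rank 1, so corank 2. A Groebner basis of the Jacobian ideal J(f) in C{u,v,w} is {v^4, u^2, w}; counting standard monomials gives mu = 8. Corank 2; j^3 = u^3 is a perfect cube, so E-series; the 5-jet and mu = 8 give E_8.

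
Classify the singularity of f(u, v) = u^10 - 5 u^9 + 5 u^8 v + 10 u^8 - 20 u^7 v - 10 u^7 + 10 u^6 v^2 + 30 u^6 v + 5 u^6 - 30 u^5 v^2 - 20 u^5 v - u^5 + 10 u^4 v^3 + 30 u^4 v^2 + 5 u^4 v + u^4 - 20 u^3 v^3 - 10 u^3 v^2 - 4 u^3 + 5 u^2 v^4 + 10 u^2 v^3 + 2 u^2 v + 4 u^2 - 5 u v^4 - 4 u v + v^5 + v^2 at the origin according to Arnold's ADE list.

A_4

The Hessian of f at 0 has rank 1. Corank 1: A-series; mu = 4 gives A_4.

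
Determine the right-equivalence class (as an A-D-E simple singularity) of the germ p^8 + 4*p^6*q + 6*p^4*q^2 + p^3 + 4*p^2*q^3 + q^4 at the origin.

E6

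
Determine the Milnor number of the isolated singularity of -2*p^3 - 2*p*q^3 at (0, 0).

The Hessian of f at 0 has rank 0. Corank 2; j^3 = -2*p^3 is a perfect cube, so E-series; the 4-jet and mu = 7 give E_7.

7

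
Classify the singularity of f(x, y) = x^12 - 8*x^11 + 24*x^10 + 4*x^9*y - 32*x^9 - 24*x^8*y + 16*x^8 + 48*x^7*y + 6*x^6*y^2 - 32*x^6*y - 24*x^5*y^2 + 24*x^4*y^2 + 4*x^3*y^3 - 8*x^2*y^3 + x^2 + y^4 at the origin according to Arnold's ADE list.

The Hessian of f at 0 is [[2, 0], [0, 0]] with rank 1, so corank 1. A Groebner basis of the Jacobian ideal J(f) in C{x,y} is {y^3, x}; counting standard monomials gives mu = 3. Corank 1: A-series; mu = 3 gives A_3.

A_{3}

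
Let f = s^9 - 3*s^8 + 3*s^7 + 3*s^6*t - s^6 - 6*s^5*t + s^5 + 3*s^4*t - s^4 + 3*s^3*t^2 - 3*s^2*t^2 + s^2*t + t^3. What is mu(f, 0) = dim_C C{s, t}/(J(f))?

The Hessian of f at 0 has rank 0. Corank 2; j^3 = t*(s^2 + t^2) splits into three distinct lines over C (the quadratic factor has nonzero discriminant), so D_4.

4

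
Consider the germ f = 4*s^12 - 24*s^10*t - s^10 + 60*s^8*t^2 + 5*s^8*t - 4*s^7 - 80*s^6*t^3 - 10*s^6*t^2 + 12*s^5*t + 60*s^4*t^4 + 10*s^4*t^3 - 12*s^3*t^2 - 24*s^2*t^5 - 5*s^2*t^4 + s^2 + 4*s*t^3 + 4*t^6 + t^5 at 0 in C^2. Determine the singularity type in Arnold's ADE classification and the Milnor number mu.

The Hessian of f at 0 has rank 1. Corank 1: A-series; mu = 4 gives A_4.

Type A4, Milnor number mu = 4.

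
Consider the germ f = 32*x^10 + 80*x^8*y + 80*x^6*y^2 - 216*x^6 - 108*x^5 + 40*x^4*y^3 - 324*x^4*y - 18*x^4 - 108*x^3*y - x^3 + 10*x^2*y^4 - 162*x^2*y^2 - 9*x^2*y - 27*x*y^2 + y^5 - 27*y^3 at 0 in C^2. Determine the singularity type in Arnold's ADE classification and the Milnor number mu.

The Hessian of f at 0 is [[0, 0], [0, 0]] with rank 0, so corank 2. A Groebner basis of the Jacobian ideal J(f) in C{x,y} is {x^2/3888 + x*y^3 + x*y^2/36 + x*y/648 + y^3/12 + y^2/432, y^4, x^3 + x^2/4 + 3*x*y/2 + 27*y^3 + 9*y^2/4, x^2*y - x^2/36 + 3*x*y^2 - x*y/6 - y^2/4}; counting standard monomials gives mu = 8. Corank 2; j^3 = -(x + 3*y)^3 is a perfect cube, so E-series; the 5-jet and mu = 8 give E_8.

Type E_8, Milnor number mu = 8.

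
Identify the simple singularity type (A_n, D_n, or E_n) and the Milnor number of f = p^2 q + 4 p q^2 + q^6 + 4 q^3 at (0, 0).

The Hessian of f at 0 has rank 0. Corank 2; j^3 = q*(p + 2*q)^2 has shape L^2 M (L != M), so D-series; mu = 7 gives D_7.

Type D7, Milnor number mu = 7.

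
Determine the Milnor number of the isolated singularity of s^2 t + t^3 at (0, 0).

4

The Hessian of f at 0 has rank 0. Corank 2; j^3 = t*(s^2 + t^2) splits into three distinct lines over C (the quadratic factor has nonzero discriminant), so D_4.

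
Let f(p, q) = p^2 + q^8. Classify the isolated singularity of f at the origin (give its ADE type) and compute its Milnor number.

The Hessian of f at 0 is [[2, 0], [0, 0]] with rank 1, so corank 1. A Groebner basis of the Jacobian ideal J(f) in C{p,q} is {q^7, p}; counting standard monomials gives mu = 7. Corank 1: A-series; mu = 7 gives A_7.

Type A_{7}, Milnor number mu = 7.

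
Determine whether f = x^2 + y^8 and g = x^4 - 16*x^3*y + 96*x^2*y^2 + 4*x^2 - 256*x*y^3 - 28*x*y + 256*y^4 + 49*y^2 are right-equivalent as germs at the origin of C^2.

No.

The Hessian of f at 0 has rank 1. Corank 1: A-series; mu = 7 gives A_7. The Hessian of g at 0 has rank 1. Corank 1: A-series; mu = 3 gives A_3. f is A_7 but g is A_3, hence not right-equivalent.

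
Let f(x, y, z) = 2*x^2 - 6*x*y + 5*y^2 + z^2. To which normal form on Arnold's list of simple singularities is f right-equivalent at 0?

A_1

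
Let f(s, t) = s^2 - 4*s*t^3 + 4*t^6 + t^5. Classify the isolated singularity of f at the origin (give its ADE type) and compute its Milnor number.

The Hessian of f at 0 has rank 1. Corank 1: A-series; mu = 4 gives A_4.

Type A_4, Milnor number mu = 4.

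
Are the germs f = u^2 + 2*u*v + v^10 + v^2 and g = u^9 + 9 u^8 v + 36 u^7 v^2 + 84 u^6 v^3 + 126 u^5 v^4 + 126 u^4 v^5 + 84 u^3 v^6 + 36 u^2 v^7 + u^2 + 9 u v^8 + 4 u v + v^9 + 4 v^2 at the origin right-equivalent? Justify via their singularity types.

The Hessian of f at 0 is [[2, 2], [2, 2]] with rank 1, so corank 1. A Groebner basis of the Jacobian ideal J(f) in C{u,v} is {v^9, u + v}; counting standard monomials gives mu = 9. Corank 1: A-series; mu = 9 gives A_9. The Hessian of g at 0 is [[2, 4], [4, 8]] with rank 1, so corank 1. A Groebner basis of the Jacobian ideal J(g) in C{u,v} is {v^8, u + 2*v}; counting standard monomials gives mu = 8. Corank 1: A-series; mu = 8 gives A_8. f is A_9 but g is A_8, hence not right-equivalent.

No.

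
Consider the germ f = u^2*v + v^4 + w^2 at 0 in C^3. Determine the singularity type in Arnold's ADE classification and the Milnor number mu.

Type D5, Milnor number mu = 5.

The Hessian of f at 0 has rank 1. Corank 2; j^3 = u^2*v has shape L^2 M (L != M), so D-series; mu = 5 gives D_5.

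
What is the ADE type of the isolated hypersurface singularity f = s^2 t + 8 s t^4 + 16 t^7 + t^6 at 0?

D_{7}

The Hessian of f at 0 has rank 0. Corank 2; j^3 = s^2*t has shape L^2 M (L != M), so D-series; mu = 7 gives D_7.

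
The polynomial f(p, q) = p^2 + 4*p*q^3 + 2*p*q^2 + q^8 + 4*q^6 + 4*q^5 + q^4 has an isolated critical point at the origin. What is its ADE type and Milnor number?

Type A_{7}, Milnor number mu = 7.

The Hessian of f at 0 has rank 1. Corank 1: A-series; mu = 7 gives A_7.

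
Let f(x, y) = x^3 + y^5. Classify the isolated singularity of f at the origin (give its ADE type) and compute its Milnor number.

Type E_8, Milnor number mu = 8.

The Hessian of f at 0 has rank 0. Corank 2; j^3 = x^3 is a perfect cube, so E-series; the 5-jet and mu = 8 give E_8.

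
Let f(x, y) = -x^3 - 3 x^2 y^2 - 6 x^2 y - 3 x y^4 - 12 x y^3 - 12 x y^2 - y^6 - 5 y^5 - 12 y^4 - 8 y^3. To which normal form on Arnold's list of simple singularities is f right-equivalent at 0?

The Hessian of f at 0 is [[0, 0], [0, 0]] with rank 0, so corank 2. A Groebner basis of the Jacobian ideal J(f) in C{x,y} is {y^4, x^3 + 6*x^2*y - 6*x^2 - 24*x*y - 16*y^3 - 24*y^2, x^2/2 + x*y^2 + 2*x*y + 2*y^3 + 2*y^2}; counting standard monomials gives mu = 8. Corank 2; j^3 = -(x + 2*y)^3 is a perfect cube, so E-series; the 5-jet and mu = 8 give E_8.

E8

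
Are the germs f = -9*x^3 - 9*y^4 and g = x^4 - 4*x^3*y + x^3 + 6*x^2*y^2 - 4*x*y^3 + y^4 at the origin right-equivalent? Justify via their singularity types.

Yes.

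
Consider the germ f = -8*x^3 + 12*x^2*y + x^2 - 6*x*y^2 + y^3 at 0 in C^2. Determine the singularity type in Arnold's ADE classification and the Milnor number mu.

Type A_{2}, Milnor number mu = 2.

The Hessian of f at 0 is [[2, 0], [0, 0]] with rank 1, so corank 1. A Groebner basis of the Jacobian ideal J(f) in C{x,y} is {y^2, x}; counting standard monomials gives mu = 2. Corank 1: A-series; mu = 2 gives A_2.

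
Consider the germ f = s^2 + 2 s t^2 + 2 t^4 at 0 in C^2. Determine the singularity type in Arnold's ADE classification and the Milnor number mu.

Type A_{3}, Milnor number mu = 3.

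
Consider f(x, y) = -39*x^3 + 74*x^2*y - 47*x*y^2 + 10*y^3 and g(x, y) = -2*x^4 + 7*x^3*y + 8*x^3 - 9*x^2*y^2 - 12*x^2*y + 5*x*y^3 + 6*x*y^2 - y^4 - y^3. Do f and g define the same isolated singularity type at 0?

No.

The Hessian of f at 0 has rank 0. Corank 2; j^3 = -(3*x - 2*y)*(13*x^2 - 16*x*y + 5*y^2) splits into three distinct lines over C (the quadratic factor has nonzero discriminant), so D_4. The Hessian of g at 0 has rank 0. Corank 2; j^3 = (2*x - y)^3 is a perfect cube, so E-series; the 4-jet and mu = 7 give E_7. f is D_4 but g is E_7, hence not right-equivalent.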